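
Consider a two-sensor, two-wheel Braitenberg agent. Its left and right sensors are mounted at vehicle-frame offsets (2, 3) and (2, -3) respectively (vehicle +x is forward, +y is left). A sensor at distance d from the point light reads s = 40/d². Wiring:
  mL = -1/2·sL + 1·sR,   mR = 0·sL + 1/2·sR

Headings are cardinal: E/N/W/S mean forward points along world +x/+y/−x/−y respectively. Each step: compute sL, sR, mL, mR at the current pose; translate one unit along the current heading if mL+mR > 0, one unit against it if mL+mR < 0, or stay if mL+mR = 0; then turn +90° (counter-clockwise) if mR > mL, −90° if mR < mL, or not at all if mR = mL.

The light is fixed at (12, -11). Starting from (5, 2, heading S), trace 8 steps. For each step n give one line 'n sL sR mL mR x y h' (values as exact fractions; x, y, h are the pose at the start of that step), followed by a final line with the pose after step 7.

0 40/137 40/221 1060/30277 20/221 5 2 S
1 4/25 20/53 394/1325 10/53 5 1 E
2 40/109 40/181 740/19729 20/181 6 1 S
3 10/53 1/2 43/106 1/4 6 0 E
4 8/17 8/29 20/493 4/29 7 0 S
5 20/89 20/29 1490/2581 10/29 7 -1 E
6 8/13 40/113 68/1469 20/113 8 -1 S
7 10/37 1 32/37 1/2 8 -2 E
final 9 -2 S

n=0: pose=(5,2,S); sL=40/137, sR=40/221; mL=1060/30277, mR=20/221; mL+mR=3800/30277 → advance +1; mR−mL=1680/30277 → turn +1·90°
n=1: pose=(5,1,E); sL=4/25, sR=20/53; mL=394/1325, mR=10/53; mL+mR=644/1325 → advance +1; mR−mL=-144/1325 → turn -1·90°
n=2: pose=(6,1,S); sL=40/109, sR=40/181; mL=740/19729, mR=20/181; mL+mR=2920/19729 → advance +1; mR−mL=1440/19729 → turn +1·90°
n=3: pose=(6,0,E); sL=10/53, sR=1/2; mL=43/106, mR=1/4; mL+mR=139/212 → advance +1; mR−mL=-33/212 → turn -1·90°
n=4: pose=(7,0,S); sL=8/17, sR=8/29; mL=20/493, mR=4/29; mL+mR=88/493 → advance +1; mR−mL=48/493 → turn +1·90°
n=5: pose=(7,-1,E); sL=20/89, sR=20/29; mL=1490/2581, mR=10/29; mL+mR=2380/2581 → advance +1; mR−mL=-600/2581 → turn -1·90°
n=6: pose=(8,-1,S); sL=8/13, sR=40/113; mL=68/1469, mR=20/113; mL+mR=328/1469 → advance +1; mR−mL=192/1469 → turn +1·90°
n=7: pose=(8,-2,E); sL=10/37, sR=1; mL=32/37, mR=1/2; mL+mR=101/74 → advance +1; mR−mL=-27/74 → turn -1·90°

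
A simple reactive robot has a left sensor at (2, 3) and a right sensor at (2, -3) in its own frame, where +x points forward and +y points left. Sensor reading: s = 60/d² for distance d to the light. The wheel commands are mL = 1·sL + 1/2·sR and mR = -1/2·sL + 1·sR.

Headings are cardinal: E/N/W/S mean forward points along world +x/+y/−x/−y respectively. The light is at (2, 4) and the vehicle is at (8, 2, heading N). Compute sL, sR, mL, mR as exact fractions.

20/3 20/27 190/27 -70/27

left sensor world pos  = (5, 4); dL² = 9
right sensor world pos = (11, 4); dR² = 81
sL = 60/9 = 20/3
sR = 60/81 = 20/27
mL = 1·sL + 1/2·sR = 190/27
mR = -1/2·sL + 1·sR = -70/27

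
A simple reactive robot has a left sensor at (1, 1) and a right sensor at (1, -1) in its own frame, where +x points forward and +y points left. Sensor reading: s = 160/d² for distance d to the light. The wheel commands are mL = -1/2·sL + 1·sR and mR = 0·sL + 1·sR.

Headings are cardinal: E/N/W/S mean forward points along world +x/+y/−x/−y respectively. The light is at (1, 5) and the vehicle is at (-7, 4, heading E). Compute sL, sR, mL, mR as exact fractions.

160/49 160/53 3600/2597 160/53

left sensor world pos  = (-6, 5); dL² = 49
right sensor world pos = (-6, 3); dR² = 53
sL = 160/49 = 160/49
sR = 160/53 = 160/53
mL = -1/2·sL + 1·sR = 3600/2597
mR = 0·sL + 1·sR = 160/53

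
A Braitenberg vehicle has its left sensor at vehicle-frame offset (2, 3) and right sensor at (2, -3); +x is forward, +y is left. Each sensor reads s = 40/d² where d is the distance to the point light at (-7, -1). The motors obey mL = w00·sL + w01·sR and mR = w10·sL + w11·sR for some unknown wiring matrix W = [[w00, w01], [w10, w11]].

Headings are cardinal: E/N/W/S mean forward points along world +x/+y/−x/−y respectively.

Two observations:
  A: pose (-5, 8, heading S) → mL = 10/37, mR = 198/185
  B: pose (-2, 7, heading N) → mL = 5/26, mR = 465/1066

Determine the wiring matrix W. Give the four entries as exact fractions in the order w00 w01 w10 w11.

1/2 0 1/2 1

obs A: pose=(-5,8,S) → sL=20/37, sR=4/5, mL=10/37, mR=198/185
obs B: pose=(-2,7,N) → sL=5/13, sR=10/41, mL=5/26, mR=465/1066
sensor matrix S = [[20/37, 4/5], [5/13, 10/41]]; det S = -3468/19721
solve [mL_A; mL_B] = S·[w00; w01] and [mR_A; mR_B] = S·[w10; w11]:
  w00 = 1/2, w01 = 0, w10 = 1/2, w11 = 1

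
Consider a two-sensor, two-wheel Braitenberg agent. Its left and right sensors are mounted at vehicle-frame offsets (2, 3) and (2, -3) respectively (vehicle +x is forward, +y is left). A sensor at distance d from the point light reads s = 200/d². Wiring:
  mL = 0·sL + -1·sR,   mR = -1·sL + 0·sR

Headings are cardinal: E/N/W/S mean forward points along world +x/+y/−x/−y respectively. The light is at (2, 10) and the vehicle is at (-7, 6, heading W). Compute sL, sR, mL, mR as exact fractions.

left sensor world pos  = (-9, 3); dL² = 170
right sensor world pos = (-9, 9); dR² = 122
sL = 200/170 = 20/17
sR = 200/122 = 100/61
mL = 0·sL + -1·sR = -100/61
mR = -1·sL + 0·sR = -20/17

20/17 100/61 -100/61 -20/17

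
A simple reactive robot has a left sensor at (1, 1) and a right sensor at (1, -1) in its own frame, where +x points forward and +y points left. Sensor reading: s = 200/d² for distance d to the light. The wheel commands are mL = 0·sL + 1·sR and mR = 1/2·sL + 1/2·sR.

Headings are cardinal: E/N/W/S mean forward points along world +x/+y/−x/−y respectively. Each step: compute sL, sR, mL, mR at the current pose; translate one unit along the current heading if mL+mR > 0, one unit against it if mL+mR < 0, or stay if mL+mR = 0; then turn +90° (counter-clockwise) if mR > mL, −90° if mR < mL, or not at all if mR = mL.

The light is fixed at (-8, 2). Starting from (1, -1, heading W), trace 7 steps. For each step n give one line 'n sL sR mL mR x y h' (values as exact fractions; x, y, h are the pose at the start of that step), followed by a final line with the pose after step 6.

0 5/2 50/17 50/17 185/68 1 -1 W
1 200/53 40/17 40/17 2760/901 0 -1 N
2 100/29 4 4 108/29 0 0 W
3 200/37 40/13 40/13 2040/481 -1 0 N
4 5 50/9 50/9 95/18 -1 1 W
5 8 200/49 200/49 296/49 -2 1 N
6 100/13 100/13 100/13 100/13 -2 2 W
final -3 2 W

n=0: pose=(1,-1,W); sL=5/2, sR=50/17; mL=50/17, mR=185/68; mL+mR=385/68 → advance +1; mR−mL=-15/68 → turn -1·90°
n=1: pose=(0,-1,N); sL=200/53, sR=40/17; mL=40/17, mR=2760/901; mL+mR=4880/901 → advance +1; mR−mL=640/901 → turn +1·90°
n=2: pose=(0,0,W); sL=100/29, sR=4; mL=4, mR=108/29; mL+mR=224/29 → advance +1; mR−mL=-8/29 → turn -1·90°
n=3: pose=(-1,0,N); sL=200/37, sR=40/13; mL=40/13, mR=2040/481; mL+mR=3520/481 → advance +1; mR−mL=560/481 → turn +1·90°
n=4: pose=(-1,1,W); sL=5, sR=50/9; mL=50/9, mR=95/18; mL+mR=65/6 → advance +1; mR−mL=-5/18 → turn -1·90°
n=5: pose=(-2,1,N); sL=8, sR=200/49; mL=200/49, mR=296/49; mL+mR=496/49 → advance +1; mR−mL=96/49 → turn +1·90°
n=6: pose=(-2,2,W); sL=100/13, sR=100/13; mL=100/13, mR=100/13; mL+mR=200/13 → advance +1; mR−mL=0 → turn +0·90°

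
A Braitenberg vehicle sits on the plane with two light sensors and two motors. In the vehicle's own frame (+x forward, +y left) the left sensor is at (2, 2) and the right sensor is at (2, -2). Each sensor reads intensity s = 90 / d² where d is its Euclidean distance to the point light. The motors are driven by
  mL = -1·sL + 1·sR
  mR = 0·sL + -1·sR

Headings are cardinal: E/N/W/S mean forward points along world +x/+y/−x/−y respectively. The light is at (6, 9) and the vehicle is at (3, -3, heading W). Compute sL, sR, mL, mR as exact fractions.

90/221 18/25 1728/5525 -18/25

left sensor world pos  = (1, -5); dL² = 221
right sensor world pos = (1, -1); dR² = 125
sL = 90/221 = 90/221
sR = 90/125 = 18/25
mL = -1·sL + 1·sR = 1728/5525
mR = 0·sL + -1·sR = -18/25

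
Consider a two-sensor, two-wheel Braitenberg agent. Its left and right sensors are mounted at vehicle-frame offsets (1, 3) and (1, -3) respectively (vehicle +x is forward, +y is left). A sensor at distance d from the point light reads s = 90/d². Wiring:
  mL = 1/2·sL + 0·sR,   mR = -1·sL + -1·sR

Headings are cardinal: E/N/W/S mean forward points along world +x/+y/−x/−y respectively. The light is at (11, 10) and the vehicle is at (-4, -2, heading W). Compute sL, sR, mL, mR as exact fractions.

left sensor world pos  = (-5, -5); dL² = 481
right sensor world pos = (-5, 1); dR² = 337
sL = 90/481 = 90/481
sR = 90/337 = 90/337
mL = 1/2·sL + 0·sR = 45/481
mR = -1·sL + -1·sR = -73620/162097

90/481 90/337 45/481 -73620/162097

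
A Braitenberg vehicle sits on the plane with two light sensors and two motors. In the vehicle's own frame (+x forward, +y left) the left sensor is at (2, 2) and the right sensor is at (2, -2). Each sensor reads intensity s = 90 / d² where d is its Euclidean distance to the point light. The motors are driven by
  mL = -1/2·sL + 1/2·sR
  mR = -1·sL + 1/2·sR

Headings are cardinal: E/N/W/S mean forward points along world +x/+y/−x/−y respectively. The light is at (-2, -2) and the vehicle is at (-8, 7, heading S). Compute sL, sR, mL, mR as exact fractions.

left sensor world pos  = (-6, 5); dL² = 65
right sensor world pos = (-10, 5); dR² = 113
sL = 90/65 = 18/13
sR = 90/113 = 90/113
mL = -1/2·sL + 1/2·sR = -432/1469
mR = -1·sL + 1/2·sR = -1449/1469

18/13 90/113 -432/1469 -1449/1469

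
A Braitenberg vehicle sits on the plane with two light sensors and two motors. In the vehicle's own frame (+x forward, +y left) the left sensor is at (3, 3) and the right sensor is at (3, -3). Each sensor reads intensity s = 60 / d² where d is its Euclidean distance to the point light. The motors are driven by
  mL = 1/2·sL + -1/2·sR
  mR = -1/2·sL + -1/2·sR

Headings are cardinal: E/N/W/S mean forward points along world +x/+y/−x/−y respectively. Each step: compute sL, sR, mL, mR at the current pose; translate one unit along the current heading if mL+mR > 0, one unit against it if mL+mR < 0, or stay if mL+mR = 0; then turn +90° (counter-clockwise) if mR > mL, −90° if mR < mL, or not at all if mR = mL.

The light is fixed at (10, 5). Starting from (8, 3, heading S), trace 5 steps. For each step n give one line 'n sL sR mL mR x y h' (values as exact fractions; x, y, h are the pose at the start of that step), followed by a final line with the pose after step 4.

0 30/13 6/5 36/65 -114/65 8 3 S
1 60/41 60/29 -360/1189 -2100/1189 8 4 W
2 3 15/2 -9/4 -21/4 9 4 N
3 12 60/29 144/29 -204/29 9 3 E
4 30/13 6/5 36/65 -114/65 8 3 S
final 8 4 W

n=0: pose=(8,3,S); sL=30/13, sR=6/5; mL=36/65, mR=-114/65; mL+mR=-6/5 → advance -1; mR−mL=-30/13 → turn -1·90°
n=1: pose=(8,4,W); sL=60/41, sR=60/29; mL=-360/1189, mR=-2100/1189; mL+mR=-60/29 → advance -1; mR−mL=-60/41 → turn -1·90°
n=2: pose=(9,4,N); sL=3, sR=15/2; mL=-9/4, mR=-21/4; mL+mR=-15/2 → advance -1; mR−mL=-3 → turn -1·90°
n=3: pose=(9,3,E); sL=12, sR=60/29; mL=144/29, mR=-204/29; mL+mR=-60/29 → advance -1; mR−mL=-12 → turn -1·90°
n=4: pose=(8,3,S); sL=30/13, sR=6/5; mL=36/65, mR=-114/65; mL+mR=-6/5 → advance -1; mR−mL=-30/13 → turn -1·90°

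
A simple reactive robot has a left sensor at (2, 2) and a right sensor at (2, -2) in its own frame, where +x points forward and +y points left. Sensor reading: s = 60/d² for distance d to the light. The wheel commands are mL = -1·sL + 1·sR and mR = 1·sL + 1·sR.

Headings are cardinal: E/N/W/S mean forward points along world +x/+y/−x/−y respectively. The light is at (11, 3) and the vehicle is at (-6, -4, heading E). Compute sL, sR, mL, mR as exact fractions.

left sensor world pos  = (-4, -2); dL² = 250
right sensor world pos = (-4, -6); dR² = 306
sL = 60/250 = 6/25
sR = 60/306 = 10/51
mL = -1·sL + 1·sR = -56/1275
mR = 1·sL + 1·sR = 556/1275

6/25 10/51 -56/1275 556/1275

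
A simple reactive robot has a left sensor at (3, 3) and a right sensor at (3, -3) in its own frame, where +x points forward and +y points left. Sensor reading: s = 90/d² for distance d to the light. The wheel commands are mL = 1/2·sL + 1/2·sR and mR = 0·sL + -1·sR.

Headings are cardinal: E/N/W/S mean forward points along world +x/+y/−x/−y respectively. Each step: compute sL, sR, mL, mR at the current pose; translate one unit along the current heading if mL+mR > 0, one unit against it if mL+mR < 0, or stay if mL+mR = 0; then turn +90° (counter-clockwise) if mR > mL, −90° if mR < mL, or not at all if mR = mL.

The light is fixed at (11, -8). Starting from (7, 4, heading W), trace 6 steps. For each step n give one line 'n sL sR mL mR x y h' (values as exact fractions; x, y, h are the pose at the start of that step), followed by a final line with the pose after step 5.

0 9/13 45/137 909/1781 -45/137 7 4 W
1 90/289 90/229 23310/66181 -90/229 6 4 N
2 9/20 45/34 603/680 -45/34 6 3 E
3 90/73 18/29 1962/2117 -18/29 5 3 S
4 9/13 9/25 171/325 -9/25 5 2 W
5 90/269 18/37 4086/9953 -18/37 4 2 N
final 4 1 E

n=0: pose=(7,4,W); sL=9/13, sR=45/137; mL=909/1781, mR=-45/137; mL+mR=324/1781 → advance +1; mR−mL=-1494/1781 → turn -1·90°
n=1: pose=(6,4,N); sL=90/289, sR=90/229; mL=23310/66181, mR=-90/229; mL+mR=-2700/66181 → advance -1; mR−mL=-49320/66181 → turn -1·90°
n=2: pose=(6,3,E); sL=9/20, sR=45/34; mL=603/680, mR=-45/34; mL+mR=-297/680 → advance -1; mR−mL=-1503/680 → turn -1·90°
n=3: pose=(5,3,S); sL=90/73, sR=18/29; mL=1962/2117, mR=-18/29; mL+mR=648/2117 → advance +1; mR−mL=-3276/2117 → turn -1·90°
n=4: pose=(5,2,W); sL=9/13, sR=9/25; mL=171/325, mR=-9/25; mL+mR=54/325 → advance +1; mR−mL=-288/325 → turn -1·90°
n=5: pose=(4,2,N); sL=90/269, sR=18/37; mL=4086/9953, mR=-18/37; mL+mR=-756/9953 → advance -1; mR−mL=-8928/9953 → turn -1·90°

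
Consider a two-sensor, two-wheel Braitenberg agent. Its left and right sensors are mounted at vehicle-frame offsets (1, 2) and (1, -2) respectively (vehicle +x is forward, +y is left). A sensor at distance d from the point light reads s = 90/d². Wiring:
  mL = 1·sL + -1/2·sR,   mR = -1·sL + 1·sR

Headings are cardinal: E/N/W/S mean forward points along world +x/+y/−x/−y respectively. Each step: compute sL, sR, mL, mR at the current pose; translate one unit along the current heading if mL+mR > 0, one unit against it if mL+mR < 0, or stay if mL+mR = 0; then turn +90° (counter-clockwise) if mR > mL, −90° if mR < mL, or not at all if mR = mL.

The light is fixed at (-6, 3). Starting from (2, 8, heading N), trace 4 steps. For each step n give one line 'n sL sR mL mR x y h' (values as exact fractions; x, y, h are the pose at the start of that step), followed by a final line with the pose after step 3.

0 5/4 45/68 125/136 -10/17 2 8 N
1 18/29 90/97 441/2813 864/2813 2 9 E
2 45/49 9/17 1089/1666 -324/833 3 9 N
3 90/181 18/25 621/4525 1008/4525 3 10 E
final 4 10 N

n=0: pose=(2,8,N); sL=5/4, sR=45/68; mL=125/136, mR=-10/17; mL+mR=45/136 → advance +1; mR−mL=-205/136 → turn -1·90°
n=1: pose=(2,9,E); sL=18/29, sR=90/97; mL=441/2813, mR=864/2813; mL+mR=45/97 → advance +1; mR−mL=423/2813 → turn +1·90°
n=2: pose=(3,9,N); sL=45/49, sR=9/17; mL=1089/1666, mR=-324/833; mL+mR=9/34 → advance +1; mR−mL=-1737/1666 → turn -1·90°
n=3: pose=(3,10,E); sL=90/181, sR=18/25; mL=621/4525, mR=1008/4525; mL+mR=9/25 → advance +1; mR−mL=387/4525 → turn +1·90°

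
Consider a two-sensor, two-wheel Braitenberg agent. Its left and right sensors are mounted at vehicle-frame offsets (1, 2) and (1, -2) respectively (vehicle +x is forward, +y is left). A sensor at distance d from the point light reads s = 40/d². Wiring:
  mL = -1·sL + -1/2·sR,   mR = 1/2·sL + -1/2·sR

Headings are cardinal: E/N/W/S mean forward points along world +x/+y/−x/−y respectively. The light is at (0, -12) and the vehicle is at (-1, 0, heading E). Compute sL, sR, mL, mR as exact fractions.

10/49 2/5 -99/245 -24/245

left sensor world pos  = (0, 2); dL² = 196
right sensor world pos = (0, -2); dR² = 100
sL = 40/196 = 10/49
sR = 40/100 = 2/5
mL = -1·sL + -1/2·sR = -99/245
mR = 1/2·sL + -1/2·sR = -24/245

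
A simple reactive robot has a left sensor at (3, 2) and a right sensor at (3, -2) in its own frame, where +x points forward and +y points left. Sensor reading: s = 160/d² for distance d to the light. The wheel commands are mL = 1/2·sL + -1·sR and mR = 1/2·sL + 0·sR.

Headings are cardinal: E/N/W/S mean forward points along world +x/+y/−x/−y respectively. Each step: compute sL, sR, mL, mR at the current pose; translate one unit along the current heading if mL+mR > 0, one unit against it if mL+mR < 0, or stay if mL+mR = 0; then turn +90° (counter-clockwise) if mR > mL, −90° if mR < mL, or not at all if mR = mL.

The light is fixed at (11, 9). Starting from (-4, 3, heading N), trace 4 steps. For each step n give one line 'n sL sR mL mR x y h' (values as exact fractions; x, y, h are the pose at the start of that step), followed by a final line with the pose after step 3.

0 80/149 80/89 -8360/13261 40/149 -4 3 N
1 32/81 160/349 -7376/28269 16/81 -4 2 W
2 40/61 40/89 -660/5429 20/61 -3 2 S
3 160/157 160/221 -7440/34697 80/157 -3 1 E
final -2 1 N

n=0: pose=(-4,3,N); sL=80/149, sR=80/89; mL=-8360/13261, mR=40/149; mL+mR=-4800/13261 → advance -1; mR−mL=80/89 → turn +1·90°
n=1: pose=(-4,2,W); sL=32/81, sR=160/349; mL=-7376/28269, mR=16/81; mL+mR=-1792/28269 → advance -1; mR−mL=160/349 → turn +1·90°
n=2: pose=(-3,2,S); sL=40/61, sR=40/89; mL=-660/5429, mR=20/61; mL+mR=1120/5429 → advance +1; mR−mL=40/89 → turn +1·90°
n=3: pose=(-3,1,E); sL=160/157, sR=160/221; mL=-7440/34697, mR=80/157; mL+mR=10240/34697 → advance +1; mR−mL=160/221 → turn +1·90°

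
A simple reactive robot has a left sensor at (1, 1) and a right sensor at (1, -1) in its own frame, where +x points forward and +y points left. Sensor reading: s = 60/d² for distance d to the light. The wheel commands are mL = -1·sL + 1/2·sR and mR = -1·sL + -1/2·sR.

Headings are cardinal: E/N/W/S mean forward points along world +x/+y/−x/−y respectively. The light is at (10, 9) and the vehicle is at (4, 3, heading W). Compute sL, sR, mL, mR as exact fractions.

left sensor world pos  = (3, 2); dL² = 98
right sensor world pos = (3, 4); dR² = 74
sL = 60/98 = 30/49
sR = 60/74 = 30/37
mL = -1·sL + 1/2·sR = -375/1813
mR = -1·sL + -1/2·sR = -1845/1813

30/49 30/37 -375/1813 -1845/1813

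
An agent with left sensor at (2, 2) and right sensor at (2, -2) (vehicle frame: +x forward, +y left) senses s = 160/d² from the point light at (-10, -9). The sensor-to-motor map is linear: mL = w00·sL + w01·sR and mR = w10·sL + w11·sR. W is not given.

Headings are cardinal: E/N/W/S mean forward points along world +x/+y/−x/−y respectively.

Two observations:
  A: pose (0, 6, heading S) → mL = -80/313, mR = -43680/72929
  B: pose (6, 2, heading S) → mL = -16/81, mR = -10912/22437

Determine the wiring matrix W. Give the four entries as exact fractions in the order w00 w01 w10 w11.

-1/2 0 -1/2 -1/2

obs A: pose=(0,6,S) → sL=160/313, sR=160/233, mL=-80/313, mR=-43680/72929
obs B: pose=(6,2,S) → sL=32/81, sR=160/277, mL=-16/81, mR=-10912/22437
sensor matrix S = [[160/313, 160/233], [32/81, 160/277]]; det S = 39239680/1636307973
solve [mL_A; mL_B] = S·[w00; w01] and [mR_A; mR_B] = S·[w10; w11]:
  w00 = -1/2, w01 = 0, w10 = -1/2, w11 = -1/2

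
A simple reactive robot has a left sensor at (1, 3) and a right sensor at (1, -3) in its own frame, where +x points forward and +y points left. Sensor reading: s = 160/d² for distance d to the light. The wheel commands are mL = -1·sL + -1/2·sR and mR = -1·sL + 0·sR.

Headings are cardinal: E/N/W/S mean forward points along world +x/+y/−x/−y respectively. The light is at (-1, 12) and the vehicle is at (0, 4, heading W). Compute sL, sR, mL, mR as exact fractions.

left sensor world pos  = (-1, 1); dL² = 121
right sensor world pos = (-1, 7); dR² = 25
sL = 160/121 = 160/121
sR = 160/25 = 32/5
mL = -1·sL + -1/2·sR = -2736/605
mR = -1·sL + 0·sR = -160/121

160/121 32/5 -2736/605 -160/121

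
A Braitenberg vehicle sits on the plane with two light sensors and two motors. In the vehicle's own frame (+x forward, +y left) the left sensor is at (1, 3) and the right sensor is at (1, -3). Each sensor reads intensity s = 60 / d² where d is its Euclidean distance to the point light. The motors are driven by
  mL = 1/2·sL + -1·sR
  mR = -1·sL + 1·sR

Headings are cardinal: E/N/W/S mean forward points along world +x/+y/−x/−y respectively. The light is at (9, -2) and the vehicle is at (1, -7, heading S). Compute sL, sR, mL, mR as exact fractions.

60/61 60/157 1050/9577 -5760/9577

left sensor world pos  = (4, -8); dL² = 61
right sensor world pos = (-2, -8); dR² = 157
sL = 60/61 = 60/61
sR = 60/157 = 60/157
mL = 1/2·sL + -1·sR = 1050/9577
mR = -1·sL + 1·sR = -5760/9577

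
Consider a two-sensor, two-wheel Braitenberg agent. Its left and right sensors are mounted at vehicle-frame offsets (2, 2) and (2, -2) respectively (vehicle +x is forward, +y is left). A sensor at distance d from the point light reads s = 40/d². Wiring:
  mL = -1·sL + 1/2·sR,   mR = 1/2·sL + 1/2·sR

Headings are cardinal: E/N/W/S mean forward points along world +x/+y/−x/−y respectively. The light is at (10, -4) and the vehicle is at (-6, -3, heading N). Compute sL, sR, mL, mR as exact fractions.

40/333 8/41 -308/13653 2152/13653

left sensor world pos  = (-8, -1); dL² = 333
right sensor world pos = (-4, -1); dR² = 205
sL = 40/333 = 40/333
sR = 40/205 = 8/41
mL = -1·sL + 1/2·sR = -308/13653
mR = 1/2·sL + 1/2·sR = 2152/13653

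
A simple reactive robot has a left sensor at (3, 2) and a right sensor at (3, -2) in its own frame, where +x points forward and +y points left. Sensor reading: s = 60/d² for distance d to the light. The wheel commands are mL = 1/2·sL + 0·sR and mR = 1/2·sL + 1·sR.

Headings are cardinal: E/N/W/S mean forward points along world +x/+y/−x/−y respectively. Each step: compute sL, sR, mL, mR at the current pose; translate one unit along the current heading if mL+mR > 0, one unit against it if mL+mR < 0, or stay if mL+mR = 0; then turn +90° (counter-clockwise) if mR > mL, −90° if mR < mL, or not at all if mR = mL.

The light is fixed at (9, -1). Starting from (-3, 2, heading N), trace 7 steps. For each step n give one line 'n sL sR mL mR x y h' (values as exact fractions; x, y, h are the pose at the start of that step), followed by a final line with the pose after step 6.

n=0: pose=(-3,2,N); sL=15/58, sR=15/34; mL=15/116, mR=1125/1972; mL+mR=345/493 → advance +1; mR−mL=15/34 → turn +1·90°
n=1: pose=(-3,3,W); sL=60/229, sR=20/87; mL=30/229, mR=7190/19923; mL+mR=9800/19923 → advance +1; mR−mL=20/87 → turn +1·90°
n=2: pose=(-4,3,S); sL=30/61, sR=30/113; mL=15/61, mR=3525/6893; mL+mR=5220/6893 → advance +1; mR−mL=30/113 → turn +1·90°
n=3: pose=(-4,2,E); sL=12/25, sR=60/101; mL=6/25, mR=2106/2525; mL+mR=2712/2525 → advance +1; mR−mL=60/101 → turn +1·90°
n=4: pose=(-3,2,N); sL=15/58, sR=15/34; mL=15/116, mR=1125/1972; mL+mR=345/493 → advance +1; mR−mL=15/34 → turn +1·90°
n=5: pose=(-3,3,W); sL=60/229, sR=20/87; mL=30/229, mR=7190/19923; mL+mR=9800/19923 → advance +1; mR−mL=20/87 → turn +1·90°
n=6: pose=(-4,3,S); sL=30/61, sR=30/113; mL=15/61, mR=3525/6893; mL+mR=5220/6893 → advance +1; mR−mL=30/113 → turn +1·90°

0 15/58 15/34 15/116 1125/1972 -3 2 N
1 60/229 20/87 30/229 7190/19923 -3 3 W
2 30/61 30/113 15/61 3525/6893 -4 3 S
3 12/25 60/101 6/25 2106/2525 -4 2 E
4 15/58 15/34 15/116 1125/1972 -3 2 N
5 60/229 20/87 30/229 7190/19923 -3 3 W
6 30/61 30/113 15/61 3525/6893 -4 3 S
final -4 2 E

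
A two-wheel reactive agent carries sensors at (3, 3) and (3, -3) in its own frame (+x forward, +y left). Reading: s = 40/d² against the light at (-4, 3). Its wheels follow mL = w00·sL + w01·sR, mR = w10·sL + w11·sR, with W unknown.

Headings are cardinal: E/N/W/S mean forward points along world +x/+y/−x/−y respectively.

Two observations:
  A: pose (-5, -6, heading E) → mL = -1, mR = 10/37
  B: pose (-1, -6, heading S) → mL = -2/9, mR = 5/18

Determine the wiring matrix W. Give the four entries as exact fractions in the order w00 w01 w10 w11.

-1 0 0 1

obs A: pose=(-5,-6,E) → sL=1, sR=10/37, mL=-1, mR=10/37
obs B: pose=(-1,-6,S) → sL=2/9, sR=5/18, mL=-2/9, mR=5/18
sensor matrix S = [[1, 10/37], [2/9, 5/18]]; det S = 145/666
solve [mL_A; mL_B] = S·[w00; w01] and [mR_A; mR_B] = S·[w10; w11]:
  w00 = -1, w01 = 0, w10 = 0, w11 = 1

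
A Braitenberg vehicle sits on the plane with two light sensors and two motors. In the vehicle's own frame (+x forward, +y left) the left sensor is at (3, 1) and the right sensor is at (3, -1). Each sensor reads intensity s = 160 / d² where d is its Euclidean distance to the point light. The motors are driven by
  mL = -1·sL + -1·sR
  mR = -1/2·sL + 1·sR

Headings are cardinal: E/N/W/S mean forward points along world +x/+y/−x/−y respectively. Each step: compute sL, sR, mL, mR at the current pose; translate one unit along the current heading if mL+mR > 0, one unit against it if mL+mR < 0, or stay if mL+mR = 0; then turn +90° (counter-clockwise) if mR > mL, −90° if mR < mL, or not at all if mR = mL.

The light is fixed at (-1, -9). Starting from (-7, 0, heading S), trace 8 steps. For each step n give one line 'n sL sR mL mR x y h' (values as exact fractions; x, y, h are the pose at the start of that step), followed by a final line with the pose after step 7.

0 160/61 32/17 -4672/1037 592/1037 -7 0 S
1 16/13 16/9 -352/117 136/117 -7 1 E
2 160/233 32/41 -14016/9553 4176/9553 -8 1 N
3 40/41 4/5 -364/205 64/205 -8 0 W
4 160/61 32/17 -4672/1037 592/1037 -7 0 S
5 16/13 16/9 -352/117 136/117 -7 1 E
6 160/233 32/41 -14016/9553 4176/9553 -8 1 N
7 40/41 4/5 -364/205 64/205 -8 0 W
final -7 0 S

n=0: pose=(-7,0,S); sL=160/61, sR=32/17; mL=-4672/1037, mR=592/1037; mL+mR=-240/61 → advance -1; mR−mL=5264/1037 → turn +1·90°
n=1: pose=(-7,1,E); sL=16/13, sR=16/9; mL=-352/117, mR=136/117; mL+mR=-24/13 → advance -1; mR−mL=488/117 → turn +1·90°
n=2: pose=(-8,1,N); sL=160/233, sR=32/41; mL=-14016/9553, mR=4176/9553; mL+mR=-240/233 → advance -1; mR−mL=18192/9553 → turn +1·90°
n=3: pose=(-8,0,W); sL=40/41, sR=4/5; mL=-364/205, mR=64/205; mL+mR=-60/41 → advance -1; mR−mL=428/205 → turn +1·90°
n=4: pose=(-7,0,S); sL=160/61, sR=32/17; mL=-4672/1037, mR=592/1037; mL+mR=-240/61 → advance -1; mR−mL=5264/1037 → turn +1·90°
n=5: pose=(-7,1,E); sL=16/13, sR=16/9; mL=-352/117, mR=136/117; mL+mR=-24/13 → advance -1; mR−mL=488/117 → turn +1·90°
n=6: pose=(-8,1,N); sL=160/233, sR=32/41; mL=-14016/9553, mR=4176/9553; mL+mR=-240/233 → advance -1; mR−mL=18192/9553 → turn +1·90°
n=7: pose=(-8,0,W); sL=40/41, sR=4/5; mL=-364/205, mR=64/205; mL+mR=-60/41 → advance -1; mR−mL=428/205 → turn +1·90°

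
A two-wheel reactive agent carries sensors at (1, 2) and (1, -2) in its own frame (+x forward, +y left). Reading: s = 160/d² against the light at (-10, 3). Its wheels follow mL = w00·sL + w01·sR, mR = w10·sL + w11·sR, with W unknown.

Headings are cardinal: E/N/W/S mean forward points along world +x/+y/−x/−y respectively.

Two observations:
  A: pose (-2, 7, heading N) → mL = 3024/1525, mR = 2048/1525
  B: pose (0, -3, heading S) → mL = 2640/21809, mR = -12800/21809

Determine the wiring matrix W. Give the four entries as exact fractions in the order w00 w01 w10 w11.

1 -1/2 1 -1

obs A: pose=(-2,7,N) → sL=160/61, sR=32/25, mL=3024/1525, mR=2048/1525
obs B: pose=(0,-3,S) → sL=160/193, sR=160/113, mL=2640/21809, mR=-12800/21809
sensor matrix S = [[160/61, 32/25], [160/193, 160/113]]; det S = 17645568/6651745
solve [mL_A; mL_B] = S·[w00; w01] and [mR_A; mR_B] = S·[w10; w11]:
  w00 = 1, w01 = -1/2, w10 = 1, w11 = -1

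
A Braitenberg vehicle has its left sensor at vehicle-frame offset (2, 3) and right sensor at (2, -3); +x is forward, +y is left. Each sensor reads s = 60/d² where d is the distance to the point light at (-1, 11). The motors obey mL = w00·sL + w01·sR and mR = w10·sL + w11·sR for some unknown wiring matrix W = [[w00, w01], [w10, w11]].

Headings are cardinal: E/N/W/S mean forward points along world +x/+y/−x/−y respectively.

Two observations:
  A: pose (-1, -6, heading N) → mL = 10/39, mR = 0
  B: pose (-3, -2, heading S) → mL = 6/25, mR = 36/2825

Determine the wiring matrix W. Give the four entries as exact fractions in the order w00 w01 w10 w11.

0 1 1/2 -1/2

obs A: pose=(-1,-6,N) → sL=10/39, sR=10/39, mL=10/39, mR=0
obs B: pose=(-3,-2,S) → sL=30/113, sR=6/25, mL=6/25, mR=36/2825
sensor matrix S = [[10/39, 10/39], [30/113, 6/25]]; det S = -48/7345
solve [mL_A; mL_B] = S·[w00; w01] and [mR_A; mR_B] = S·[w10; w11]:
  w00 = 0, w01 = 1, w10 = 1/2, w11 = -1/2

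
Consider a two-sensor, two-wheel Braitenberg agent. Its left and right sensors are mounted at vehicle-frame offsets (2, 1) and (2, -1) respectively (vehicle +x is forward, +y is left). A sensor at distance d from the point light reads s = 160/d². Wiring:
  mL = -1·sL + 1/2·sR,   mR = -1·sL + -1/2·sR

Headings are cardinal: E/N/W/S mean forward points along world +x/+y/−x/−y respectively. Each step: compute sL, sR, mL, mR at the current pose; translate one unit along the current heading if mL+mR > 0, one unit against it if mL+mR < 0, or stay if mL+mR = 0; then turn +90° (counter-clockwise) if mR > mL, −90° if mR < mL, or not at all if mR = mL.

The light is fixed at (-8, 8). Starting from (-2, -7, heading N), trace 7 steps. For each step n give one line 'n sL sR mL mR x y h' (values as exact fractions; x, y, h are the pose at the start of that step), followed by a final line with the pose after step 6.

0 80/97 80/109 -4840/10573 -12600/10573 -2 -7 N
1 160/289 160/353 -33360/102017 -79600/102017 -2 -8 E
2 4/9 8/17 -32/153 -104/153 -3 -8 S
3 32/53 32/41 -464/2173 -2160/2173 -3 -7 W
4 80/97 80/109 -4840/10573 -12600/10573 -2 -7 N
5 160/289 160/353 -33360/102017 -79600/102017 -2 -8 E
6 4/9 8/17 -32/153 -104/153 -3 -8 S
final -3 -7 W

n=0: pose=(-2,-7,N); sL=80/97, sR=80/109; mL=-4840/10573, mR=-12600/10573; mL+mR=-160/97 → advance -1; mR−mL=-80/109 → turn -1·90°
n=1: pose=(-2,-8,E); sL=160/289, sR=160/353; mL=-33360/102017, mR=-79600/102017; mL+mR=-320/289 → advance -1; mR−mL=-160/353 → turn -1·90°
n=2: pose=(-3,-8,S); sL=4/9, sR=8/17; mL=-32/153, mR=-104/153; mL+mR=-8/9 → advance -1; mR−mL=-8/17 → turn -1·90°
n=3: pose=(-3,-7,W); sL=32/53, sR=32/41; mL=-464/2173, mR=-2160/2173; mL+mR=-64/53 → advance -1; mR−mL=-32/41 → turn -1·90°
n=4: pose=(-2,-7,N); sL=80/97, sR=80/109; mL=-4840/10573, mR=-12600/10573; mL+mR=-160/97 → advance -1; mR−mL=-80/109 → turn -1·90°
n=5: pose=(-2,-8,E); sL=160/289, sR=160/353; mL=-33360/102017, mR=-79600/102017; mL+mR=-320/289 → advance -1; mR−mL=-160/353 → turn -1·90°
n=6: pose=(-3,-8,S); sL=4/9, sR=8/17; mL=-32/153, mR=-104/153; mL+mR=-8/9 → advance -1; mR−mL=-8/17 → turn -1·90°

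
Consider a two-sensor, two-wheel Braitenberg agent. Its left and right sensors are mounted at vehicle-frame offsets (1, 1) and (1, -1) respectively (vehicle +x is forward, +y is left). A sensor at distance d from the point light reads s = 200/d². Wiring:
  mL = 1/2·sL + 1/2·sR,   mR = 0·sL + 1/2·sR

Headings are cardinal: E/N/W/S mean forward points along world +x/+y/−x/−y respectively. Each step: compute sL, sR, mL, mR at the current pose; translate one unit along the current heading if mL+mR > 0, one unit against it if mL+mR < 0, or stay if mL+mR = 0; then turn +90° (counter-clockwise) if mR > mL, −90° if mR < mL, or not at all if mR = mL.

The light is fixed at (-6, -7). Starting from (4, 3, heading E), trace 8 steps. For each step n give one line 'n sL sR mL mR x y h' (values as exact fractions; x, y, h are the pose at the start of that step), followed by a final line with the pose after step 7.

n=0: pose=(4,3,E); sL=100/121, sR=100/101; mL=11100/12221, mR=50/101; mL+mR=17150/12221 → advance +1; mR−mL=-50/121 → turn -1·90°
n=1: pose=(5,3,S); sL=8/9, sR=200/181; mL=1624/1629, mR=100/181; mL+mR=2524/1629 → advance +1; mR−mL=-4/9 → turn -1·90°
n=2: pose=(5,2,W); sL=50/41, sR=1; mL=91/82, mR=1/2; mL+mR=66/41 → advance +1; mR−mL=-25/41 → turn -1·90°
n=3: pose=(4,2,N); sL=200/181, sR=200/221; mL=40200/40001, mR=100/221; mL+mR=58300/40001 → advance +1; mR−mL=-100/181 → turn -1·90°
n=4: pose=(4,3,E); sL=100/121, sR=100/101; mL=11100/12221, mR=50/101; mL+mR=17150/12221 → advance +1; mR−mL=-50/121 → turn -1·90°
n=5: pose=(5,3,S); sL=8/9, sR=200/181; mL=1624/1629, mR=100/181; mL+mR=2524/1629 → advance +1; mR−mL=-4/9 → turn -1·90°
n=6: pose=(5,2,W); sL=50/41, sR=1; mL=91/82, mR=1/2; mL+mR=66/41 → advance +1; mR−mL=-25/41 → turn -1·90°
n=7: pose=(4,2,N); sL=200/181, sR=200/221; mL=40200/40001, mR=100/221; mL+mR=58300/40001 → advance +1; mR−mL=-100/181 → turn -1·90°

0 100/121 100/101 11100/12221 50/101 4 3 E
1 8/9 200/181 1624/1629 100/181 5 3 S
2 50/41 1 91/82 1/2 5 2 W
3 200/181 200/221 40200/40001 100/221 4 2 N
4 100/121 100/101 11100/12221 50/101 4 3 E
5 8/9 200/181 1624/1629 100/181 5 3 S
6 50/41 1 91/82 1/2 5 2 W
7 200/181 200/221 40200/40001 100/221 4 2 N
final 4 3 E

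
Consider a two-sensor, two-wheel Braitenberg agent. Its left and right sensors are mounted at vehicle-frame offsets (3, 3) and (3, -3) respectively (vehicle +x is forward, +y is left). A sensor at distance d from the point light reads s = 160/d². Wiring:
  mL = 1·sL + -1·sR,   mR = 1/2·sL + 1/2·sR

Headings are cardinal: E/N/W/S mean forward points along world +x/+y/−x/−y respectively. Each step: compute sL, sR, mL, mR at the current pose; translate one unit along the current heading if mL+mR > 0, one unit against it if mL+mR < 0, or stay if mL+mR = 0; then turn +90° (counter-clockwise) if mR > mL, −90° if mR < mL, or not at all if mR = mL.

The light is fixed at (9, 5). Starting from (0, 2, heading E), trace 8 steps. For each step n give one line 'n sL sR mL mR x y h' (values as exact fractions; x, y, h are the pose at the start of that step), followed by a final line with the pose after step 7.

0 40/9 20/9 20/9 10/3 0 2 E
1 160/121 32/5 -3072/605 2336/605 1 2 N
2 16/17 80/61 -384/1037 1168/1037 1 1 W
3 32/17 160/193 3456/3281 4448/3281 0 1 S
4 4 8/5 12/5 14/5 0 0 E
5 32/25 160/29 -3072/725 2464/725 1 0 N
6 80/101 16/13 -576/1313 1328/1313 1 -1 W
7 160/117 32/45 128/195 608/585 0 -1 S
final 0 -2 E

n=0: pose=(0,2,E); sL=40/9, sR=20/9; mL=20/9, mR=10/3; mL+mR=50/9 → advance +1; mR−mL=10/9 → turn +1·90°
n=1: pose=(1,2,N); sL=160/121, sR=32/5; mL=-3072/605, mR=2336/605; mL+mR=-736/605 → advance -1; mR−mL=5408/605 → turn +1·90°
n=2: pose=(1,1,W); sL=16/17, sR=80/61; mL=-384/1037, mR=1168/1037; mL+mR=784/1037 → advance +1; mR−mL=1552/1037 → turn +1·90°
n=3: pose=(0,1,S); sL=32/17, sR=160/193; mL=3456/3281, mR=4448/3281; mL+mR=7904/3281 → advance +1; mR−mL=992/3281 → turn +1·90°
n=4: pose=(0,0,E); sL=4, sR=8/5; mL=12/5, mR=14/5; mL+mR=26/5 → advance +1; mR−mL=2/5 → turn +1·90°
n=5: pose=(1,0,N); sL=32/25, sR=160/29; mL=-3072/725, mR=2464/725; mL+mR=-608/725 → advance -1; mR−mL=5536/725 → turn +1·90°
n=6: pose=(1,-1,W); sL=80/101, sR=16/13; mL=-576/1313, mR=1328/1313; mL+mR=752/1313 → advance +1; mR−mL=1904/1313 → turn +1·90°
n=7: pose=(0,-1,S); sL=160/117, sR=32/45; mL=128/195, mR=608/585; mL+mR=992/585 → advance +1; mR−mL=224/585 → turn +1·90°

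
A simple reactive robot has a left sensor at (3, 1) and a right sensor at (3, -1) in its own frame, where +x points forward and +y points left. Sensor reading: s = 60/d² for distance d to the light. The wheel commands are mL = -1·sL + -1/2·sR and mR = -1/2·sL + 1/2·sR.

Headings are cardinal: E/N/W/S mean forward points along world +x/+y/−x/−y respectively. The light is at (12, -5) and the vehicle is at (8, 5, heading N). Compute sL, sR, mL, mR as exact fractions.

left sensor world pos  = (7, 8); dL² = 194
right sensor world pos = (9, 8); dR² = 178
sL = 60/194 = 30/97
sR = 60/178 = 30/89
mL = -1·sL + -1/2·sR = -4125/8633
mR = -1/2·sL + 1/2·sR = 120/8633

30/97 30/89 -4125/8633 120/8633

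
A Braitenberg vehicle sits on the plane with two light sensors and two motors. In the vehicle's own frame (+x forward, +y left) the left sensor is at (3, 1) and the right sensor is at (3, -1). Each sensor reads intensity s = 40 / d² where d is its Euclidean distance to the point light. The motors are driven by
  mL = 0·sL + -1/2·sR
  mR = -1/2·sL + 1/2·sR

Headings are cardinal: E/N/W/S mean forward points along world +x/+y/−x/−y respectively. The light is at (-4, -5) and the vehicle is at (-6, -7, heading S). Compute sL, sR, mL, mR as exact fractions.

left sensor world pos  = (-5, -10); dL² = 26
right sensor world pos = (-7, -10); dR² = 34
sL = 40/26 = 20/13
sR = 40/34 = 20/17
mL = 0·sL + -1/2·sR = -10/17
mR = -1/2·sL + 1/2·sR = -40/221

20/13 20/17 -10/17 -40/221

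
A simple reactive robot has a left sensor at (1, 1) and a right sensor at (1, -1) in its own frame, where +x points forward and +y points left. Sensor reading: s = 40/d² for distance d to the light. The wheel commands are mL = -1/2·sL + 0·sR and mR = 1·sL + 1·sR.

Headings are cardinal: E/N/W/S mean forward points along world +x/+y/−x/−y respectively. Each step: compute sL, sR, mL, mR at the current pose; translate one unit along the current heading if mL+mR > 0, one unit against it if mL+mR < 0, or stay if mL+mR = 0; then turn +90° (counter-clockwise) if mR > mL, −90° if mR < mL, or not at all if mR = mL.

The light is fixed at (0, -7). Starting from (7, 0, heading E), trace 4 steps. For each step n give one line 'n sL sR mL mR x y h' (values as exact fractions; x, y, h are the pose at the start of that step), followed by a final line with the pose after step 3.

n=0: pose=(7,0,E); sL=5/16, sR=2/5; mL=-5/32, mR=57/80; mL+mR=89/160 → advance +1; mR−mL=139/160 → turn +1·90°
n=1: pose=(8,0,N); sL=40/113, sR=8/29; mL=-20/113, mR=2064/3277; mL+mR=1484/3277 → advance +1; mR−mL=2644/3277 → turn +1·90°
n=2: pose=(8,1,W); sL=20/49, sR=4/13; mL=-10/49, mR=456/637; mL+mR=326/637 → advance +1; mR−mL=586/637 → turn +1·90°
n=3: pose=(7,1,S); sL=40/113, sR=8/17; mL=-20/113, mR=1584/1921; mL+mR=1244/1921 → advance +1; mR−mL=1924/1921 → turn +1·90°

0 5/16 2/5 -5/32 57/80 7 0 E
1 40/113 8/29 -20/113 2064/3277 8 0 N
2 20/49 4/13 -10/49 456/637 8 1 W
3 40/113 8/17 -20/113 1584/1921 7 1 S
final 7 0 E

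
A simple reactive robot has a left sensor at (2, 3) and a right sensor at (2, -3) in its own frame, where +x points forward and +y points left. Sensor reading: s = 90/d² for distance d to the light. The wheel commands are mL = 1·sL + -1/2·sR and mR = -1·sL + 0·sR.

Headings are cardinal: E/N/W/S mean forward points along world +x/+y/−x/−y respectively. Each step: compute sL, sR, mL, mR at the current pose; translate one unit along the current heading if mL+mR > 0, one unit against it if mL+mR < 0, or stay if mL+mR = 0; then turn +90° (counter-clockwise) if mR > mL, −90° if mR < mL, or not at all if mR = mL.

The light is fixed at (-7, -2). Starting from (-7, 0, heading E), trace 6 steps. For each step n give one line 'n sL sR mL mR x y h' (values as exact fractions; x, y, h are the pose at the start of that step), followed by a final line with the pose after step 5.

n=0: pose=(-7,0,E); sL=90/29, sR=18; mL=-171/29, mR=-90/29; mL+mR=-9 → advance -1; mR−mL=81/29 → turn +1·90°
n=1: pose=(-8,0,N); sL=45/16, sR=9/2; mL=9/16, mR=-45/16; mL+mR=-9/4 → advance -1; mR−mL=-27/8 → turn -1·90°
n=2: pose=(-8,-1,E); sL=90/17, sR=18; mL=-63/17, mR=-90/17; mL+mR=-9 → advance -1; mR−mL=-27/17 → turn -1·90°
n=3: pose=(-9,-1,S); sL=45, sR=45/13; mL=1125/26, mR=-45; mL+mR=-45/26 → advance -1; mR−mL=-2295/26 → turn -1·90°
n=4: pose=(-9,0,W); sL=90/17, sR=90/41; mL=2925/697, mR=-90/17; mL+mR=-45/41 → advance -1; mR−mL=-6615/697 → turn -1·90°
n=5: pose=(-8,0,N); sL=45/16, sR=9/2; mL=9/16, mR=-45/16; mL+mR=-9/4 → advance -1; mR−mL=-27/8 → turn -1·90°

0 90/29 18 -171/29 -90/29 -7 0 E
1 45/16 9/2 9/16 -45/16 -8 0 N
2 90/17 18 -63/17 -90/17 -8 -1 E
3 45 45/13 1125/26 -45 -9 -1 S
4 90/17 90/41 2925/697 -90/17 -9 0 W
5 45/16 9/2 9/16 -45/16 -8 0 N
final -8 -1 E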